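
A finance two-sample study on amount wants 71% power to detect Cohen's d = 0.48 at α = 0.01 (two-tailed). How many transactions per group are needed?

z_{α/2} = 2.576, z_β = Φ⁻¹(0.71) = 0.553. For small effect (d = 0.48): n per group = 2(z_{α/2} + z_β)²/d² = 2(2.576 + 0.553)²/0.48² = 85.0 → 85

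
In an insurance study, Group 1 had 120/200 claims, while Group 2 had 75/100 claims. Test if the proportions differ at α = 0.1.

p̂₁ = 0.6, p̂₂ = 0.75, pooled p̂ = 0.65. z = -2.568. Critical: ±1.645. Reject H₀.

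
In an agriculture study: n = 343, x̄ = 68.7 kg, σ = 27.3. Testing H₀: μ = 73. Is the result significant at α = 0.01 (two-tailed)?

z = (68.7 - 73)/(27.3/√343) = -2.917. Since |z| > 2.576, significant at α = 0.01.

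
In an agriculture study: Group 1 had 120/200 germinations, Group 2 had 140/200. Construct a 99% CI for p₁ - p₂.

p̂₁ = 0.6, p̂₂ = 0.7. Difference = -0.1. CI = (-0.222, 0.022)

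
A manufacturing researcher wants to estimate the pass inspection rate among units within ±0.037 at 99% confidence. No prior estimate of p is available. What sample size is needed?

Conservative approach: use p = 0.5 (maximizes p(1-p) = 0.25). n = z²(0.25)/E² = 2.576²×0.25/0.037² = 1211.8 → n = 1212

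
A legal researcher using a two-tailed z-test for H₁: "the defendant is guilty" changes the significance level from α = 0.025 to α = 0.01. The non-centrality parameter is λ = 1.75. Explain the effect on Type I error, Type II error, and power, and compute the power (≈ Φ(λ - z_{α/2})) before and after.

Decreasing α from 0.025 to 0.01:
• Type I error rate decreases (α is the Type I rate by definition).
• Critical value moves from z_{α/2} = 2.241 to 2.576, so power = Φ(λ - z_{α/2}) goes from Φ(1.75 - 2.241) = 0.312 to Φ(1.75 - 2.576) = 0.204.
• Type II error rate β = 1 - power therefore increases (0.688 → 0.796).
Appropriate when false positives are costly — here, convicting an innocent person.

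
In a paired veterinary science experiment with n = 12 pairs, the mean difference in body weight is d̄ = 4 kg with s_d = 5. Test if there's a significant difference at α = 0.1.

t = d̄/(s_d/√n) = 4/(5/√12) = 2.771. df = 11, critical t = ±1.796. Reject H₀.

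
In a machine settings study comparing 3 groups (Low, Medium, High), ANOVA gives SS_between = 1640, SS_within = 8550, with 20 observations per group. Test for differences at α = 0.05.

df_between = 2, df_within = 57. F = MS_between/MS_within = 820.0/150.0 = 5.467. F_crit ≈ 3.159. Reject H₀. At least one mean differs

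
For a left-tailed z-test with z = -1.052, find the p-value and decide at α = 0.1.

p = P(Z < -1.052) = Φ(-1.052) ≈ 0.1464. Since p ≥ 0.1, fail to reject H₀ (not significant) at α = 0.1.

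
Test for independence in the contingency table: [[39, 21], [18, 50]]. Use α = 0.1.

χ² = 19.157. df = 1, critical = 2.706. Reject H₀. Variables are dependent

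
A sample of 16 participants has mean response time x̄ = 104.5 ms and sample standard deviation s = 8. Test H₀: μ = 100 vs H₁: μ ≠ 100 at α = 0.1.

t = (x̄ - μ₀)/(s/√n) = (104.5 - 100)/(8/√16) = 2.25. df = 15, critical t = ±1.753. Reject H₀.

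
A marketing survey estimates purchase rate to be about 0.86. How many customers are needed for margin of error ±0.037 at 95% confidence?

n = z²p(1-p)/E² = 1.96²×0.86×0.14/0.037² = 337.9 → n = 338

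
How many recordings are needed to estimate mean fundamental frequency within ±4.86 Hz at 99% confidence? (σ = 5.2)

n = (z*σ/E)² = (2.576×5.2/4.86)² = 7.6 → n = 8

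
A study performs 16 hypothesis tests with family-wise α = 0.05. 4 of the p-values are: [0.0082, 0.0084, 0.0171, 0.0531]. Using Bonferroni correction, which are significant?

Bonferroni α = 0.05/16 = 0.00313. None of the given p-values are significant.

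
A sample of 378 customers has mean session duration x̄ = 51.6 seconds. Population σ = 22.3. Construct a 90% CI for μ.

CI = x̄ ± z*(σ/√n) = 51.6 ± 1.645(22.3/√378) = 51.6 ± 1.89 = (49.71, 53.49)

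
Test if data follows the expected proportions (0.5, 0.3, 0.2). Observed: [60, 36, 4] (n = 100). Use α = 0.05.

Expected: [50.0, 30.0, 20.0]. χ² = 16.0. df = 2, critical = 5.991. Reject H₀.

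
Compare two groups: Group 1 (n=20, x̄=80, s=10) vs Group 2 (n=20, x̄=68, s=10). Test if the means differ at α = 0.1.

Pooled sp = 10.0. t = 3.795, df = 38. Critical t = ±1.686. Reject H₀.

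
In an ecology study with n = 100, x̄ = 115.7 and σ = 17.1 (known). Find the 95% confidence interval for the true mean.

CI = x̄ ± z*(σ/√n) = 115.7 ± 1.96(17.1/√100) = 115.7 ± 3.35 = (112.35, 119.05)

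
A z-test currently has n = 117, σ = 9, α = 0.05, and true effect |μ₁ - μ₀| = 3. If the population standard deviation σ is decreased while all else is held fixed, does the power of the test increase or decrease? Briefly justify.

Power increases: a smaller σ shrinks the standard error σ/√n, moving the sampling distribution under H₁ further from the critical value.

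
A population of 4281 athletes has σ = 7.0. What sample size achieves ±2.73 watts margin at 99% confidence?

Without FPC: n₀ = (2.576×7.0/2.73)² = 43.628. With FPC: n = n₀N/(n₀+N-1) = 43.2 → n = 44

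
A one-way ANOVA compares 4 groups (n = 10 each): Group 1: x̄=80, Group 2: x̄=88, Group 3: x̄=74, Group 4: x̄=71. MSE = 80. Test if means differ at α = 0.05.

Grand mean = 78.25. SS_between = 1687.5, MS_between = 562.5. F = 7.031, F_crit ≈ 2.866. Reject H₀.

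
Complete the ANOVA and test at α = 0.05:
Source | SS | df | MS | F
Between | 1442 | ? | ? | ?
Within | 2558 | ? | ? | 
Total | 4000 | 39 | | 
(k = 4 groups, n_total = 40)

df_between = 3, df_within = 36. MS_between = 480.67, MS_within = 71.06. F = 6.765, F_crit ≈ 2.866. Reject H₀.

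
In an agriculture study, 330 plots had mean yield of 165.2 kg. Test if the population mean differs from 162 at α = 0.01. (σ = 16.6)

z = (x̄ - μ₀)/(σ/√n) = (165.2 - 162)/(16.6/√330) = 3.502. Critical value: ±2.576. Since |3.502| > 2.576, Reject H₀.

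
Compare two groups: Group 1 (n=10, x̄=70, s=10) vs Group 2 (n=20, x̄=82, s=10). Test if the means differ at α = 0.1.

Pooled sp = 10.0. t = -3.098, df = 28. Critical t = ±1.701. Reject H₀.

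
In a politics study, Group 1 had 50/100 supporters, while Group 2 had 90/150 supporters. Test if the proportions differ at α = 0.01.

p̂₁ = 0.5, p̂₂ = 0.6, pooled p̂ = 0.56. z = -1.56. Critical: ±2.576. Fail to reject H₀.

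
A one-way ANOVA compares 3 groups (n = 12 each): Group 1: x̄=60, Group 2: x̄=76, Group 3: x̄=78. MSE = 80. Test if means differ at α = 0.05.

Grand mean = 71.33. SS_between = 2336.0, MS_between = 1168.0. F = 14.6, F_crit ≈ 3.285. Reject H₀.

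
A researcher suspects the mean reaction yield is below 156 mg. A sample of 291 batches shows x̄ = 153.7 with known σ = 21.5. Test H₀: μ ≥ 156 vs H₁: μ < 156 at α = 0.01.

z = -1.825. Critical value: -2.33. Fail to reject H₀.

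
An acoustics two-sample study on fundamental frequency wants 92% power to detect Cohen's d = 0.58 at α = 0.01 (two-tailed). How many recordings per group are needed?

z_{α/2} = 2.576, z_β = Φ⁻¹(0.92) = 1.405. For medium effect (d = 0.58): n per group = 2(z_{α/2} + z_β)²/d² = 2(2.576 + 1.405)²/0.58² = 94.2 → 95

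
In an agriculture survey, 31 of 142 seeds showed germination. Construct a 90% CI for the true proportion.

p̂ = 0.218. CI = p̂ ± z*√(p̂(1-p̂)/n) = (0.161, 0.275)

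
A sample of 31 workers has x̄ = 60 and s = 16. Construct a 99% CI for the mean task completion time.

CI = x̄ ± t*(s/√n) = 60 ± 2.75(16/√31) = (52.1, 67.9)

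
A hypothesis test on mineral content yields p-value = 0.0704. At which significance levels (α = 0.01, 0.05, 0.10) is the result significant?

p = 0.0704. Significant at: α = 0.1.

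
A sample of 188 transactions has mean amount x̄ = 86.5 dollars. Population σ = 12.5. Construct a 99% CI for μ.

CI = x̄ ± z*(σ/√n) = 86.5 ± 2.576(12.5/√188) = 86.5 ± 2.35 = (84.15, 88.85)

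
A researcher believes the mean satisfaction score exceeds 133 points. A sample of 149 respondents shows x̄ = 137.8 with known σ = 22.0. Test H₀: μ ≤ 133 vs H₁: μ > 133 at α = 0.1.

z = 2.663. Critical value: 1.28. Reject H₀.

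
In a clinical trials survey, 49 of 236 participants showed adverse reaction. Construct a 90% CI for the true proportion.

p̂ = 0.208. CI = p̂ ± z*√(p̂(1-p̂)/n) = (0.164, 0.251)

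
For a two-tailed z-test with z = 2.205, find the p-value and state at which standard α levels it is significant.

p = 2·P(Z > |2.205|) = 2·(1 - Φ(2.205)) ≈ 0.0275. Significant at α = 0.1; Significant at α = 0.05.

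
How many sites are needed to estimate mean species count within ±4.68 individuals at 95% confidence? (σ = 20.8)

n = (z*σ/E)² = (1.96×20.8/4.68)² = 75.9 → n = 76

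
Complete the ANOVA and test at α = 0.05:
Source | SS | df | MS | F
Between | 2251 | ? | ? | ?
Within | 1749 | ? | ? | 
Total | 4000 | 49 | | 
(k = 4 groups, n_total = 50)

df_between = 3, df_within = 46. MS_between = 750.33, MS_within = 38.02. F = 19.734, F_crit ≈ 2.807. Reject H₀.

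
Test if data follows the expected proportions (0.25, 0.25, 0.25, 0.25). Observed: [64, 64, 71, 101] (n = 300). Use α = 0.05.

Expected: [75.0, 75.0, 75.0, 75.0]. χ² = 12.453. df = 3, critical = 7.815. Reject H₀.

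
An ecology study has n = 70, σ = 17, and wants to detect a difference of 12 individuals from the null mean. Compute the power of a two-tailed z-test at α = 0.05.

SE = σ/√n = 17/√70 = 2.032. Non-centrality λ = d/SE = 12/2.032 = 5.906. Power ≈ Φ(λ - z_{α/2}) = Φ(5.906 - 1.96) = Φ(3.946) = 1.0.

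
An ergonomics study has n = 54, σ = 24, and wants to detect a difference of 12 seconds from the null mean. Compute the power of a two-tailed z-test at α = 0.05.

SE = σ/√n = 24/√54 = 3.266. Non-centrality λ = d/SE = 12/3.266 = 3.674. Power ≈ Φ(λ - z_{α/2}) = Φ(3.674 - 1.96) = Φ(1.714) = 0.957.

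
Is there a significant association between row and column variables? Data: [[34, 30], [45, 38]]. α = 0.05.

χ² = 0.017. df = 1, critical = 3.841. Fail to reject H₀. No evidence of dependence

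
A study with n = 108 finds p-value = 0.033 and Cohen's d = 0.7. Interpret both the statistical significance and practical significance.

Statistically significant (p = 0.033 < 0.05). Cohen's d = 0.7 indicates a medium effect size. Both statistical and practical significance should be considered.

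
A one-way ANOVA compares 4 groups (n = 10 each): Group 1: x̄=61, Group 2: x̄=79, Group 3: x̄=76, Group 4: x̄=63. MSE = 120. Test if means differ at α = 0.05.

Grand mean = 69.75. SS_between = 2467.5, MS_between = 822.5. F = 6.854, F_crit ≈ 2.866. Reject H₀.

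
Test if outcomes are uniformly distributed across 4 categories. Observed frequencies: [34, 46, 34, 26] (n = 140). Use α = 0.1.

Expected = 35 each. χ² = Σ(O-E)²/E = 5.829. df = 3, critical value = 6.251. Fail to reject H₀.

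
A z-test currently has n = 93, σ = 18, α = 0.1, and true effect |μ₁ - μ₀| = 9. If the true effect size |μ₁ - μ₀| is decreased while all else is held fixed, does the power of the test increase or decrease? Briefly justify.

Power decreases: a smaller true effect decreases the non-centrality λ = |μ₁ - μ₀|/(σ/√n).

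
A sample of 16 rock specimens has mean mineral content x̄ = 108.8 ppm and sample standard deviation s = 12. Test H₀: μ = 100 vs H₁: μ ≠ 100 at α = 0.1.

t = (x̄ - μ₀)/(s/√n) = (108.8 - 100)/(12/√16) = 2.933. df = 15, critical t = ±1.753. Reject H₀.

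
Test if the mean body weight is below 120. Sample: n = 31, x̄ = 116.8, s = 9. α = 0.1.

t = (116.8 - 120)/(9/√31) = -1.98, df = 30. Critical t = -1.31. Reject H₀.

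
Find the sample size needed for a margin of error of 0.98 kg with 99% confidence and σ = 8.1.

n = (z*σ/E)² = (2.576×8.1/0.98)² = 453.3 → n = 454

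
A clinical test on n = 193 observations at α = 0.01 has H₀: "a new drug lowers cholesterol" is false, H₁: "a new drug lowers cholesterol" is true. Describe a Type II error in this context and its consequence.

Type II error: failing to reject H₀ when it is false — concluding that a new drug lowers cholesterol is not supported when in fact it is. Consequence: shelving an effective drug — patients miss out on a treatment that would have helped.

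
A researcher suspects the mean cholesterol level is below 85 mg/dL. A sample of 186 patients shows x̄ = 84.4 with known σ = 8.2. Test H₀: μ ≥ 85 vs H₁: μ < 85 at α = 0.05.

z = -0.998. Critical value: -1.645. Fail to reject H₀.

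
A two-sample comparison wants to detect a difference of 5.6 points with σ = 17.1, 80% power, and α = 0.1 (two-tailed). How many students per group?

n per group = 2(z_α/2 + z_β)²σ²/d² = 2×(1.645 + 0.84)²×17.1²/5.6² = 115.2 → n = 116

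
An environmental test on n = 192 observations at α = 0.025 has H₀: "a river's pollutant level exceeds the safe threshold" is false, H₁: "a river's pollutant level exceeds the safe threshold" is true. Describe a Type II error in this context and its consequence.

Type II error: failing to reject H₀ when it is false — concluding that a river's pollutant level exceeds the safe threshold is not supported when in fact it is. Consequence: allowing unsafe pollution to continue.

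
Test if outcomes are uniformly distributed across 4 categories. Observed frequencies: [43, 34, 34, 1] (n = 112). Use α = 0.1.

Expected = 28 each. χ² = Σ(O-E)²/E = 36.643. df = 3, critical value = 6.251. Reject H₀.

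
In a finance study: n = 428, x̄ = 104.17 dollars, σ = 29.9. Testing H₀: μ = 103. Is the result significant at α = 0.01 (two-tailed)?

z = (104.17 - 103)/(29.9/√428) = 0.81. Since |z| ≤ 2.576, not significant at α = 0.01.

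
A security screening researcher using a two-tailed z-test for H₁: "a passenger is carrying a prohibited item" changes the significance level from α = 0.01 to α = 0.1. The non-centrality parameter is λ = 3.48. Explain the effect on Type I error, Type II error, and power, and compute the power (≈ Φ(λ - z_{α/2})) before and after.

Increasing α from 0.01 to 0.1:
• Type I error rate increases (α is the Type I rate by definition).
• Critical value moves from z_{α/2} = 2.576 to 1.645, so power = Φ(λ - z_{α/2}) goes from Φ(3.48 - 2.576) = 0.817 to Φ(3.48 - 1.645) = 0.967.
• Type II error rate β = 1 - power therefore decreases (0.183 → 0.033).
Appropriate when false negatives are costly — here, letting a prohibited item through — security breach.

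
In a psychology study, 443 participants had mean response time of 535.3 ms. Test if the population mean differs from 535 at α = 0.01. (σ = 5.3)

z = (x̄ - μ₀)/(σ/√n) = (535.3 - 535)/(5.3/√443) = 1.191. Critical value: ±2.576. Since |1.191| ≤ 2.576, Fail to reject H₀.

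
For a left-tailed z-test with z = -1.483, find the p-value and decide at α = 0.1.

p = P(Z < -1.483) = Φ(-1.483) ≈ 0.069. Since p < 0.1, reject H₀ (significant) at α = 0.1.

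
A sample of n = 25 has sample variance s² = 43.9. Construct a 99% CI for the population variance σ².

df = 24. χ²_{0.005} = 45.559, χ²_{0.995} = 9.886. CI for σ² = ((n-1)s²/χ²_{α/2}, (n-1)s²/χ²_{1-α/2}) = (24·43.9/45.559, 24·43.9/9.886) = (23.13, 106.57)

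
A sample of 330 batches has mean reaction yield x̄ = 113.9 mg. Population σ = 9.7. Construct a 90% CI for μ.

CI = x̄ ± z*(σ/√n) = 113.9 ± 1.645(9.7/√330) = 113.9 ± 0.88 = (113.02, 114.78)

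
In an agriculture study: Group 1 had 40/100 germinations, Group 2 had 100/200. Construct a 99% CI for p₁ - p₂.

p̂₁ = 0.4, p̂₂ = 0.5. Difference = -0.1. CI = (-0.256, 0.056)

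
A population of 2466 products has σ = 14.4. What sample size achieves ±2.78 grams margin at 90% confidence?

Without FPC: n₀ = (1.645×14.4/2.78)² = 72.605. With FPC: n = n₀N/(n₀+N-1) = 70.6 → n = 71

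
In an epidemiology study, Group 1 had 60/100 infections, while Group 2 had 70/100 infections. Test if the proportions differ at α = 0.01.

p̂₁ = 0.6, p̂₂ = 0.7, pooled p̂ = 0.65. z = -1.482. Critical: ±2.576. Fail to reject H₀.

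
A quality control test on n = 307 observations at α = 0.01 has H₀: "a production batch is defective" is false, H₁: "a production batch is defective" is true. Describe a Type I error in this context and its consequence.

Type I error: rejecting H₀ when it is true — concluding that a production batch is defective when in fact it is not. Consequence: scrapping a good batch — wasted material and cost for no reason.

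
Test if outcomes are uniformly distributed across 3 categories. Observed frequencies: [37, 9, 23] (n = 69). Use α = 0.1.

Expected = 23 each. χ² = Σ(O-E)²/E = 17.043. df = 2, critical value = 4.605. Reject H₀.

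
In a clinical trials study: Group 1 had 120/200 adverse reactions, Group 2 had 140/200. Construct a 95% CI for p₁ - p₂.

p̂₁ = 0.6, p̂₂ = 0.7. Difference = -0.1. CI = (-0.193, -0.007)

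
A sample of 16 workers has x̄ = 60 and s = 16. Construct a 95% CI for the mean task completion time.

CI = x̄ ± t*(s/√n) = 60 ± 2.131(16/√16) = (51.48, 68.52)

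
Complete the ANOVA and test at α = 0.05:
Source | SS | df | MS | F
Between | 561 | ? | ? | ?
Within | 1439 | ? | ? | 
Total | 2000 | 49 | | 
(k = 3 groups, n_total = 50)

df_between = 2, df_within = 47. MS_between = 280.5, MS_within = 30.62. F = 9.162, F_crit ≈ 3.195. Reject H₀.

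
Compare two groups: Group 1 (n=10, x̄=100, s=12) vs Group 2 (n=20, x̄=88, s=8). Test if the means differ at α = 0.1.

Pooled sp = 9.47. t = 3.271, df = 28. Critical t = ±1.701. Reject H₀.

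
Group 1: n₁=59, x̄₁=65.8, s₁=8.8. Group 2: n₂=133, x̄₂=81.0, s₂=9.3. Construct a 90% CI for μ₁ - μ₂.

Difference = -15.2. SE = √(8.8²/59 + 9.3²/133) = 1.401. CI = (-17.5, -12.9)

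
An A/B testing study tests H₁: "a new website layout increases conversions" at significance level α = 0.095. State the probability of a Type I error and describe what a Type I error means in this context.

P(Type I error) = α = 0.095. A Type I error is rejecting H₀ when H₀ is actually true (false positive) — here, concluding that a new website layout increases conversions when in fact this is not the case. Consequence: rolling out a layout that doesn't actually help — wasted engineering effort.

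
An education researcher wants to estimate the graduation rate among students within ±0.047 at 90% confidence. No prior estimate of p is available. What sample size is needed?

Conservative approach: use p = 0.5 (maximizes p(1-p) = 0.25). n = z²(0.25)/E² = 1.645²×0.25/0.047² = 306.2 → n = 307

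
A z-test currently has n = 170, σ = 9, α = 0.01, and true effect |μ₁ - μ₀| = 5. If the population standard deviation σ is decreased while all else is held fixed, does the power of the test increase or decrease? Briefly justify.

Power increases: a smaller σ shrinks the standard error σ/√n, moving the sampling distribution under H₁ further from the critical value.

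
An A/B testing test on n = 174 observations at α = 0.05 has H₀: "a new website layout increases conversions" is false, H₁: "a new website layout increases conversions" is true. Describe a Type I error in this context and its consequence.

Type I error: rejecting H₀ when it is true — concluding that a new website layout increases conversions when in fact it is not. Consequence: rolling out a layout that doesn't actually help — wasted engineering effort.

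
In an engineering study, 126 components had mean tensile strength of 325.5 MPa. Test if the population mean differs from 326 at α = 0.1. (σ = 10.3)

z = (x̄ - μ₀)/(σ/√n) = (325.5 - 326)/(10.3/√126) = -0.545. Critical value: ±1.645. Since |-0.545| ≤ 1.645, Fail to reject H₀.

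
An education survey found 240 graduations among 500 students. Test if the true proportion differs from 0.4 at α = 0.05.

p̂ = 0.48, p₀ = 0.4. z = (p̂ - p₀)/√(p₀(1-p₀)/n) = 3.651. Critical: ±1.96. Reject H₀.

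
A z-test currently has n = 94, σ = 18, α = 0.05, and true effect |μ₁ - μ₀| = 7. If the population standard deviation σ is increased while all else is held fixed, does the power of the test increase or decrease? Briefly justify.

Power decreases: a larger σ inflates the standard error σ/√n, pulling the sampling distribution under H₁ back toward the critical value.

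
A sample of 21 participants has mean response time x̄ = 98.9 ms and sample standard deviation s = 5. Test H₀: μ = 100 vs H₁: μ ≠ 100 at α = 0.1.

t = (x̄ - μ₀)/(s/√n) = (98.9 - 100)/(5/√21) = -1.008. df = 20, critical t = ±1.725. Fail to reject H₀.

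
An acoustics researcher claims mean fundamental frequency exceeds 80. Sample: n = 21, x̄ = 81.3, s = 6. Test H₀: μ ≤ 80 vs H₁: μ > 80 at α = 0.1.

t = (81.3 - 80)/(6/√21) = 0.993, df = 20. Critical t = 1.325. Fail to reject H₀.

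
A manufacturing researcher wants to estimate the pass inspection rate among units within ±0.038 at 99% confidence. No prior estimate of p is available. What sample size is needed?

Conservative approach: use p = 0.5 (maximizes p(1-p) = 0.25). n = z²(0.25)/E² = 2.576²×0.25/0.038² = 1148.9 → n = 1149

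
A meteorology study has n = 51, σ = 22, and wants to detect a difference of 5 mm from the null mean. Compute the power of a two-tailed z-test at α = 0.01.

SE = σ/√n = 22/√51 = 3.081. Non-centrality λ = d/SE = 5/3.081 = 1.623. Power ≈ Φ(λ - z_{α/2}) = Φ(1.623 - 2.576) = Φ(-0.953) = 0.17.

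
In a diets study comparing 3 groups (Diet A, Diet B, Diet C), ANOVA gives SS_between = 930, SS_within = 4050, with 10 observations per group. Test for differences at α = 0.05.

df_between = 2, df_within = 27. F = MS_between/MS_within = 465.0/150.0 = 3.1. F_crit ≈ 3.354. Fail to reject H₀.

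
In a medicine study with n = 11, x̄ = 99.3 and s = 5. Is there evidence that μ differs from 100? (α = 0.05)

t = (x̄ - μ₀)/(s/√n) = (99.3 - 100)/(5/√11) = -0.464. df = 10, critical t = ±2.228. Fail to reject H₀.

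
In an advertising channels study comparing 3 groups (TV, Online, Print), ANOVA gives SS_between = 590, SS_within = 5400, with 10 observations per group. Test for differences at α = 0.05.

df_between = 2, df_within = 27. F = MS_between/MS_within = 295.0/200.0 = 1.475. F_crit ≈ 3.354. Fail to reject H₀.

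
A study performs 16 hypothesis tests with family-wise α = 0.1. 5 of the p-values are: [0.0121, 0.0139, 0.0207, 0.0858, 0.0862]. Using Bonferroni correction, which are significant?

Bonferroni α = 0.1/16 = 0.00625. None of the given p-values are significant.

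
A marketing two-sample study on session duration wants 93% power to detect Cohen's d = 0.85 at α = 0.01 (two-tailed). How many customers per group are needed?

z_{α/2} = 2.576, z_β = Φ⁻¹(0.93) = 1.476. For large effect (d = 0.85): n per group = 2(z_{α/2} + z_β)²/d² = 2(2.576 + 1.476)²/0.85² = 45.4 → 46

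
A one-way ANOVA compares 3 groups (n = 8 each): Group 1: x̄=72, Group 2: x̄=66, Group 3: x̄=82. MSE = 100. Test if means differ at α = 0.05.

Grand mean = 73.33. SS_between = 1045.33, MS_between = 522.67. F = 5.227, F_crit ≈ 3.467. Reject H₀.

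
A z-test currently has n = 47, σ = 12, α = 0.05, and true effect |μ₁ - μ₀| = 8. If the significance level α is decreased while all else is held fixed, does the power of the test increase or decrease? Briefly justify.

Power decreases: a smaller α raises the critical value, so less of the H₁ sampling distribution falls in the rejection region.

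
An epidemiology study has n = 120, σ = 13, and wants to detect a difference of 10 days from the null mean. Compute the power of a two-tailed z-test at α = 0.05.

SE = σ/√n = 13/√120 = 1.187. Non-centrality λ = d/SE = 10/1.187 = 8.427. Power ≈ Φ(λ - z_{α/2}) = Φ(8.427 - 1.96) = Φ(6.467) = 1.0.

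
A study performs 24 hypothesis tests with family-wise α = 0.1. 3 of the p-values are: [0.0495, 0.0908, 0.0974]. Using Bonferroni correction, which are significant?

Bonferroni α = 0.1/24 = 0.00417. None of the given p-values are significant.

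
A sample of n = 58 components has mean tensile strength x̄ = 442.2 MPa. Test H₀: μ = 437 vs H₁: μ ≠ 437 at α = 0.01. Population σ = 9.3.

z = (x̄ - μ₀)/(σ/√n) = (442.2 - 437)/(9.3/√58) = 4.258. Critical value: ±2.576. Since |4.258| > 2.576, Reject H₀.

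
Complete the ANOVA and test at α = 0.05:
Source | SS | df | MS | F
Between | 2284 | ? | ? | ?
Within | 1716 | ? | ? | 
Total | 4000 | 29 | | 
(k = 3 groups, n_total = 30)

df_between = 2, df_within = 27. MS_between = 1142.0, MS_within = 63.56. F = 17.969, F_crit ≈ 3.354. Reject H₀.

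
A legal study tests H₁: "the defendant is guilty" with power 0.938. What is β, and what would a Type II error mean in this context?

β = 1 - power = 1 - 0.938 = 0.062. A Type II error is failing to reject H₀ when H₀ is false (false negative) — here, failing to conclude that the defendant is guilty when in fact it is true. Consequence: acquitting a guilty person.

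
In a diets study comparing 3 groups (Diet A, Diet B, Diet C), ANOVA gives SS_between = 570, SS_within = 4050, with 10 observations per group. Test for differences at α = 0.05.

df_between = 2, df_within = 27. F = MS_between/MS_within = 285.0/150.0 = 1.9. F_crit ≈ 3.354. Fail to reject H₀.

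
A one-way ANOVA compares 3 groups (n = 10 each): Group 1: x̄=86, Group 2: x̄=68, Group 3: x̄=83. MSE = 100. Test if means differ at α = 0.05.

Grand mean = 79.0. SS_between = 1860.0, MS_between = 930.0. F = 9.3, F_crit ≈ 3.354. Reject H₀.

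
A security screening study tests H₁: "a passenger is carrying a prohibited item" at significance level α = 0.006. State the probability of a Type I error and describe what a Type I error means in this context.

P(Type I error) = α = 0.006. A Type I error is rejecting H₀ when H₀ is actually true (false positive) — here, concluding that a passenger is carrying a prohibited item when in fact this is not the case. Consequence: detaining an innocent passenger — delay and inconvenience.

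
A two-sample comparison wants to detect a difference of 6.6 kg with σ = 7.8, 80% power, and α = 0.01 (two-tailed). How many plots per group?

n per group = 2(z_α/2 + z_β)²σ²/d² = 2×(2.576 + 0.84)²×7.8²/6.6² = 32.6 → n = 33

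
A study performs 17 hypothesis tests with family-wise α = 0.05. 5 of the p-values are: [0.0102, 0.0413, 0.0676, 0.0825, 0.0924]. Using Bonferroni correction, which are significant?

Bonferroni α = 0.05/17 = 0.00294. None of the given p-values are significant.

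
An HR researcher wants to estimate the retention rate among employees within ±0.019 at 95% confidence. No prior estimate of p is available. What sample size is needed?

Conservative approach: use p = 0.5 (maximizes p(1-p) = 0.25). n = z²(0.25)/E² = 1.96²×0.25/0.019² = 2660.4 → n = 2661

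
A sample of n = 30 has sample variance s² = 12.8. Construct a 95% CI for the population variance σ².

df = 29. χ²_{0.025} = 45.722, χ²_{0.975} = 16.047. CI for σ² = ((n-1)s²/χ²_{α/2}, (n-1)s²/χ²_{1-α/2}) = (29·12.8/45.722, 29·12.8/16.047) = (8.12, 23.13)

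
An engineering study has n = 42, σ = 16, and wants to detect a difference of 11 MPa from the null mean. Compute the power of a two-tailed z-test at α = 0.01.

SE = σ/√n = 16/√42 = 2.469. Non-centrality λ = d/SE = 11/2.469 = 4.456. Power ≈ Φ(λ - z_{α/2}) = Φ(4.456 - 2.576) = Φ(1.88) = 0.97.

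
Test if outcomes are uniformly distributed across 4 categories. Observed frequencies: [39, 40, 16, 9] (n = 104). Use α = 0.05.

Expected = 26 each. χ² = Σ(O-E)²/E = 29.0. df = 3, critical value = 7.815. Reject H₀.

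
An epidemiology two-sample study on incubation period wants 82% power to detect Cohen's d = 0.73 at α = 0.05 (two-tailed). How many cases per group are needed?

z_{α/2} = 1.96, z_β = Φ⁻¹(0.82) = 0.915. For medium effect (d = 0.73): n per group = 2(z_{α/2} + z_β)²/d² = 2(1.96 + 0.915)²/0.73² = 31.02 → 32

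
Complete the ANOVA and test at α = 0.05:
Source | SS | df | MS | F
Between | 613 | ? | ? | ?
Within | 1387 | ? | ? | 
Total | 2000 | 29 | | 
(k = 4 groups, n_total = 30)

df_between = 3, df_within = 26. MS_between = 204.33, MS_within = 53.35. F = 3.83, F_crit ≈ 2.975. Reject H₀.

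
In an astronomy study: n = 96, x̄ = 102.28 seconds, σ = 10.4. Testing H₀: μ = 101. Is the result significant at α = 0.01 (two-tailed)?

z = (102.28 - 101)/(10.4/√96) = 1.206. Since |z| ≤ 2.576, not significant at α = 0.01.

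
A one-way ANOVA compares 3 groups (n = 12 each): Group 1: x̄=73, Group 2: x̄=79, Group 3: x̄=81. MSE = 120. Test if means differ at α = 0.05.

Grand mean = 77.67. SS_between = 416.0, MS_between = 208.0. F = 1.733, F_crit ≈ 3.285. Fail to reject H₀.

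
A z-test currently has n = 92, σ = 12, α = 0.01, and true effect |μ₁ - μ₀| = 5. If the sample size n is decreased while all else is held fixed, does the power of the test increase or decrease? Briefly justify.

Power decreases: a smaller n inflates the standard error σ/√n, pulling the sampling distribution under H₁ back toward the critical value.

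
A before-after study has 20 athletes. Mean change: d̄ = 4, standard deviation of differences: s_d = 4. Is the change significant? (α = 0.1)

t = d̄/(s_d/√n) = 4/(4/√20) = 4.472. df = 19, critical t = ±1.729. Reject H₀.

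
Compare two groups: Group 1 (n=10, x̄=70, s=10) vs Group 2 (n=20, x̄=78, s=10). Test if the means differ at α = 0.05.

Pooled sp = 10.0. t = -2.066, df = 28. Critical t = ±2.048. Reject H₀.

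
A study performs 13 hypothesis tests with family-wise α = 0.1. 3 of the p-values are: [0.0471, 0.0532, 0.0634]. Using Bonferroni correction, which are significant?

Bonferroni α = 0.1/13 = 0.00769. None of the given p-values are significant.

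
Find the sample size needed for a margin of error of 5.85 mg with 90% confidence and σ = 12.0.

n = (z*σ/E)² = (1.645×12.0/5.85)² = 11.4 → n = 12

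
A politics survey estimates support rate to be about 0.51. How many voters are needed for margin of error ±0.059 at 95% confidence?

n = z²p(1-p)/E² = 1.96²×0.51×0.49/0.059² = 275.8 → n = 276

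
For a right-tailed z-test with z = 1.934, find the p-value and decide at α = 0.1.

p = P(Z > 1.934) = 1 - Φ(1.934) ≈ 0.0266. Since p < 0.1, reject H₀ (significant) at α = 0.1.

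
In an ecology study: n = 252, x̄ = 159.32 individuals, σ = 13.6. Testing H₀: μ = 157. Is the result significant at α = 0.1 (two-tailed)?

z = (159.32 - 157)/(13.6/√252) = 2.708. Since |z| > 1.645, significant at α = 0.1.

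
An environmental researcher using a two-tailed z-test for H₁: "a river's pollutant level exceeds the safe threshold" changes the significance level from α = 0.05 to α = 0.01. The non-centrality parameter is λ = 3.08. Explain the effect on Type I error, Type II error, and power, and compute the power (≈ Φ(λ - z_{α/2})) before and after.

Decreasing α from 0.05 to 0.01:
• Type I error rate decreases (α is the Type I rate by definition).
• Critical value moves from z_{α/2} = 1.96 to 2.576, so power = Φ(λ - z_{α/2}) goes from Φ(3.08 - 1.96) = 0.869 to Φ(3.08 - 2.576) = 0.693.
• Type II error rate β = 1 - power therefore increases (0.131 → 0.307).
Appropriate when false positives are costly — here, shutting down a compliant factory unnecessarily.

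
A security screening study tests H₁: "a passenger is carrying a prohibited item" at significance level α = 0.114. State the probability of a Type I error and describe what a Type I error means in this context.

P(Type I error) = α = 0.114. A Type I error is rejecting H₀ when H₀ is actually true (false positive) — here, concluding that a passenger is carrying a prohibited item when in fact this is not the case. Consequence: detaining an innocent passenger — delay and inconvenience.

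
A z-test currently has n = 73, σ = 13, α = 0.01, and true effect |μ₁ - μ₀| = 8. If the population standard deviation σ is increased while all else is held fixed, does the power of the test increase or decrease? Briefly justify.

Power decreases: a larger σ inflates the standard error σ/√n, pulling the sampling distribution under H₁ back toward the critical value.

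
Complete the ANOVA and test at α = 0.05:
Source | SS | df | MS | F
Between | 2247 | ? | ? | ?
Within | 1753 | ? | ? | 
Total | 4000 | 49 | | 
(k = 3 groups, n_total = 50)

df_between = 2, df_within = 47. MS_between = 1123.5, MS_within = 37.3. F = 30.122, F_crit ≈ 3.195. Reject H₀.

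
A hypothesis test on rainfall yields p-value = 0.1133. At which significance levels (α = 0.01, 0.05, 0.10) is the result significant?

p = 0.1133. Not significant at any of the given levels.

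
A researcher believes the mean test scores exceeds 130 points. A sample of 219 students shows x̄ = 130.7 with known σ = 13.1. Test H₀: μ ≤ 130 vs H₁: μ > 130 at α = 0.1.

z = 0.791. Critical value: 1.28. Fail to reject H₀.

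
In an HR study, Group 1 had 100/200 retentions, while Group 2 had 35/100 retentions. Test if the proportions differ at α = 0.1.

p̂₁ = 0.5, p̂₂ = 0.35, pooled p̂ = 0.45. z = 2.462. Critical: ±1.645. Reject H₀.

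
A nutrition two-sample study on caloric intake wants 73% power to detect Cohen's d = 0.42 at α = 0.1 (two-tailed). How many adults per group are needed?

z_{α/2} = 1.645, z_β = Φ⁻¹(0.73) = 0.613. For small effect (d = 0.42): n per group = 2(z_{α/2} + z_β)²/d² = 2(1.645 + 0.613)²/0.42² = 57.8 → 58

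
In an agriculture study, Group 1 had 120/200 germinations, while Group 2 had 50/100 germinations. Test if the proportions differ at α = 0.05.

p̂₁ = 0.6, p̂₂ = 0.5, pooled p̂ = 0.567. z = 1.648. Critical: ±1.96. Fail to reject H₀.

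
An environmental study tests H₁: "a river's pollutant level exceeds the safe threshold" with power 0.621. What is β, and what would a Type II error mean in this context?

β = 1 - power = 1 - 0.621 = 0.379. A Type II error is failing to reject H₀ when H₀ is false (false negative) — here, failing to conclude that a river's pollutant level exceeds the safe threshold when in fact it is true. Consequence: allowing unsafe pollution to continue.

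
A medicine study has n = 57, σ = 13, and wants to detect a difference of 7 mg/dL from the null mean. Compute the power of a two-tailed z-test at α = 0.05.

SE = σ/√n = 13/√57 = 1.722. Non-centrality λ = d/SE = 7/1.722 = 4.065. Power ≈ Φ(λ - z_{α/2}) = Φ(4.065 - 1.96) = Φ(2.105) = 0.982.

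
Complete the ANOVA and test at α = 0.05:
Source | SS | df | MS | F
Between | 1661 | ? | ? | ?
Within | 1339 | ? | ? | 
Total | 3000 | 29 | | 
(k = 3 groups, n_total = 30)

df_between = 2, df_within = 27. MS_between = 830.5, MS_within = 49.59. F = 16.746, F_crit ≈ 3.354. Reject H₀.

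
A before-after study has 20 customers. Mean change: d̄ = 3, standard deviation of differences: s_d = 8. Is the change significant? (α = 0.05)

t = d̄/(s_d/√n) = 3/(8/√20) = 1.677. df = 19, critical t = ±2.093. Fail to reject H₀.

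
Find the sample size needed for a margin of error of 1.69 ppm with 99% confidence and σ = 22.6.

n = (z*σ/E)² = (2.576×22.6/1.69)² = 1186.7 → n = 1187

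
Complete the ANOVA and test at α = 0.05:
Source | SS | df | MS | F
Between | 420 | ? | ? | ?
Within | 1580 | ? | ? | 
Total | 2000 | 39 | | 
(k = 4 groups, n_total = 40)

df_between = 3, df_within = 36. MS_between = 140.0, MS_within = 43.89. F = 3.19, F_crit ≈ 2.866. Reject H₀.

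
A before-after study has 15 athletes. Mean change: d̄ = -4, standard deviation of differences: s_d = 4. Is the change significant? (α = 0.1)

t = d̄/(s_d/√n) = -4/(4/√15) = -3.873. df = 14, critical t = ±1.761. Reject H₀.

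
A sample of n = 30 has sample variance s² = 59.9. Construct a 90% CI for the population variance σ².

df = 29. χ²_{0.05} = 42.557, χ²_{0.95} = 17.708. CI for σ² = ((n-1)s²/χ²_{α/2}, (n-1)s²/χ²_{1-α/2}) = (29·59.9/42.557, 29·59.9/17.708) = (40.82, 98.1)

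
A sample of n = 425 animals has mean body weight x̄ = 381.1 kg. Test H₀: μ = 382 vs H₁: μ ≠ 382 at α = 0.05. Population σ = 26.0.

z = (x̄ - μ₀)/(σ/√n) = (381.1 - 382)/(26.0/√425) = -0.714. Critical value: ±1.96. Since |-0.714| ≤ 1.96, Fail to reject H₀.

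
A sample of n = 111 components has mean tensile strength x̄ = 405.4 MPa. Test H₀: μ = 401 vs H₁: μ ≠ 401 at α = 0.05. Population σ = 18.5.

z = (x̄ - μ₀)/(σ/√n) = (405.4 - 401)/(18.5/√111) = 2.506. Critical value: ±1.96. Since |2.506| > 1.96, Reject H₀.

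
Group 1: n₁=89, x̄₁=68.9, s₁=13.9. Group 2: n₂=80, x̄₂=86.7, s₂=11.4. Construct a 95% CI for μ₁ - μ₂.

Difference = -17.8. SE = √(13.9²/89 + 11.4²/80) = 1.948. CI = (-21.62, -13.98)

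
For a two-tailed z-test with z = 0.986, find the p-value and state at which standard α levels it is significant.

p = 2·P(Z > |0.986|) = 2·(1 - Φ(0.986)) ≈ 0.3241. Not significant at any standard level.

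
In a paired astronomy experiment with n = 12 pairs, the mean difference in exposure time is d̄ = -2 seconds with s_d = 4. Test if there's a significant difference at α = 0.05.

t = d̄/(s_d/√n) = -2/(4/√12) = -1.732. df = 11, critical t = ±2.201. Fail to reject H₀.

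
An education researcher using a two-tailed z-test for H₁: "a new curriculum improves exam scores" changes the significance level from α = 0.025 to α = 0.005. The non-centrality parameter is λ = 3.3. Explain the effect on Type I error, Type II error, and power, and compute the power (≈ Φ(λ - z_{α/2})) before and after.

Decreasing α from 0.025 to 0.005:
• Type I error rate decreases (α is the Type I rate by definition).
• Critical value moves from z_{α/2} = 2.241 to 2.807, so power = Φ(λ - z_{α/2}) goes from Φ(3.3 - 2.241) = 0.855 to Φ(3.3 - 2.807) = 0.689.
• Type II error rate β = 1 - power therefore increases (0.145 → 0.311).
Appropriate when false positives are costly — here, adopting a curriculum that gives no real benefit — disruption for nothing.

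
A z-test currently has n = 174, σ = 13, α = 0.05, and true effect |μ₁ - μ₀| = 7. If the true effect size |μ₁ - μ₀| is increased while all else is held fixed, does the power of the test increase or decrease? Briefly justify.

Power increases: a larger true effect increases the non-centrality λ = |μ₁ - μ₀|/(σ/√n).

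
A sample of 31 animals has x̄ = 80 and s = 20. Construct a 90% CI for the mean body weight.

CI = x̄ ± t*(s/√n) = 80 ± 1.697(20/√31) = (73.9, 86.1)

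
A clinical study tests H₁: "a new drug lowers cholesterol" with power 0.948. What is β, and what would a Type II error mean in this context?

β = 1 - power = 1 - 0.948 = 0.052. A Type II error is failing to reject H₀ when H₀ is false (false negative) — here, failing to conclude that a new drug lowers cholesterol when in fact it is true. Consequence: shelving an effective drug — patients miss out on a treatment that would have helped.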